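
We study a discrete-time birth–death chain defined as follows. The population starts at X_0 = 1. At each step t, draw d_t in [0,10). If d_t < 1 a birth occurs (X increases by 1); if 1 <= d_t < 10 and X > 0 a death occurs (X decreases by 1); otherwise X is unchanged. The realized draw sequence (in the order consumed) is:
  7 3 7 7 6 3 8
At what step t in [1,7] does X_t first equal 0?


t=0: X=1, d=7 → death, X_1=0
t=1: X=0, d=3 → hold, X_2=0
t=2: X=0, d=7 → hold, X_3=0
t=3: X=0, d=7 → hold, X_4=0
t=4: X=0, d=6 → hold, X_5=0
t=5: X=0, d=3 → hold, X_6=0
t=6: X=0, d=8 → hold, X_7=0

1


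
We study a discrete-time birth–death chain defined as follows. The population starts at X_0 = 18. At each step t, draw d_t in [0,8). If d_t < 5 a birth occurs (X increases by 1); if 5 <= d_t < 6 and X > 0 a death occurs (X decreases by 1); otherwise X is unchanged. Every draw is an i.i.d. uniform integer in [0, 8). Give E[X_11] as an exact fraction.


X can drop by at most 1 per step and X_0 = 18 > T = 11, so X_t >= 18 − t >= 7 > 0 for every t <= 11: the floor at 0 (the 'and X > 0' condition) never binds. Hence X_11 = X_0 + Σ_{t<11} Y_t with i.i.d. increments Y_t = y(d_t) ∈ {+1, −1, 0}.
Outcome values over d=0..7: [1, 1, 1, 1, 1, -1, 0, 0]
Σy = 4, Σy² = 6, M = 8
μ = 4/8 = 1/2,  σ² = 6/8 − (1/2)² = 1/2
E[X_11] = 18 + 11·(1/2) = 47/2

47/2


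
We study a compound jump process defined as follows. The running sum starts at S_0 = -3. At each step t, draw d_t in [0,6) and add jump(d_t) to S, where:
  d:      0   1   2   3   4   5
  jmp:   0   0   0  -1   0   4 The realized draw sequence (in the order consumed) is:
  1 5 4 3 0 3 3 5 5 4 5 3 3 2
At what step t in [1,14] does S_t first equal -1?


t=0: S=-3, d=1, jump=0, S_1=-3
t=1: S=-3, d=5, jump=4, S_2=1
t=2: S=1, d=4, jump=0, S_3=1
t=3: S=1, d=3, jump=-1, S_4=0
t=4: S=0, d=0, jump=0, S_5=0
t=5: S=0, d=3, jump=-1, S_6=-1
t=6: S=-1, d=3, jump=-1, S_7=-2
t=7: S=-2, d=5, jump=4, S_8=2
t=8: S=2, d=5, jump=4, S_9=6
t=9: S=6, d=4, jump=0, S_10=6
t=10: S=6, d=5, jump=4, S_11=10
t=11: S=10, d=3, jump=-1, S_12=9
t=12: S=9, d=3, jump=-1, S_13=8
t=13: S=8, d=2, jump=0, S_14=8

6


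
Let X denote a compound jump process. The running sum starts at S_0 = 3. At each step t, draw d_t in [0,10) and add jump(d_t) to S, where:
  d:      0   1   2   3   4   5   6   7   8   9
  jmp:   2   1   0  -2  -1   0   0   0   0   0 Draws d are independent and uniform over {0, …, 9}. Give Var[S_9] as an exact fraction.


9

Outcome values over d=0..9: [2, 1, 0, -2, -1, 0, 0, 0, 0, 0]
Σy = 0, Σy² = 10, M = 10
μ = 0/10 = 0,  σ² = 10/10 − (0)² = 1
Independent increments: Var[S_9] = 9·σ² = 9·(1) = 9


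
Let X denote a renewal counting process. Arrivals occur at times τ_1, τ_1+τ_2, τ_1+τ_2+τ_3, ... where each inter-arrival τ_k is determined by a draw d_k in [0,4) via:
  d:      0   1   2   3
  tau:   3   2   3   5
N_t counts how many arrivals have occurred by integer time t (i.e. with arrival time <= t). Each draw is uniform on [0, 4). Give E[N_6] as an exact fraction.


101/64

Inter-arrival values over d=0..3: [3, 2, 3, 5]
Each d has probability 1/4, so the pmf of τ is: f(2) = 1/4, f(3) = 1/2, f(5) = 1/4
Renewal equation for m(n) = E[N_n]: condition on τ_1 = k (if k <= n, one arrival plus a fresh copy on the remaining n−k steps): m(n) = F(n) + Σ_{k<=n} f(k)·m(n−k), where F(n) = P(τ <= n) and m(0) = 0
m(1) = F(1) = 0
m(2) = F(2) = 1/4
m(3) = F(3) = 3/4
m(4) = F(4) + f(2)·m(2) = 3/4 + 1/4·1/4 = 13/16
m(5) = F(5) + f(2)·m(3) + f(3)·m(2) = 1 + 1/4·3/4 + 1/2·1/4 = 21/16
m(6) = F(6) + f(2)·m(4) + f(3)·m(3) = 1 + 1/4·13/16 + 1/2·3/4 = 101/64
E[N_6] = m(6) = 101/64


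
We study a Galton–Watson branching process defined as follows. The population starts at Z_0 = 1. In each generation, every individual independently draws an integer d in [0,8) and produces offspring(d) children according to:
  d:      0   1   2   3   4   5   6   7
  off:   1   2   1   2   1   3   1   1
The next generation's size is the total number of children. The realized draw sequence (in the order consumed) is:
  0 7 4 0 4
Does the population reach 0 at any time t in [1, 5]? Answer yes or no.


gen 0: Z_0=1, draws=[0], offspring=[1], Z_1=1
gen 1: Z_1=1, draws=[7], offspring=[1], Z_2=1
gen 2: Z_2=1, draws=[4], offspring=[1], Z_3=1
gen 3: Z_3=1, draws=[0], offspring=[1], Z_4=1
gen 4: Z_4=1, draws=[4], offspring=[1], Z_5=1

no


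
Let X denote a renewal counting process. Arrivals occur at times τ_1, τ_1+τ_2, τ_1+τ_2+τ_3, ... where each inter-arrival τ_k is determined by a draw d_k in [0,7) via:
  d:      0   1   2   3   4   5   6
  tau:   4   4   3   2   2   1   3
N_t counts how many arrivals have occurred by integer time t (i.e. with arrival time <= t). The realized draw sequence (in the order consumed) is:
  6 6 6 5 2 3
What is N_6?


2

draw d_1=6: τ_1=3, arrival time A_1=3
draw d_2=6: τ_2=3, arrival time A_2=6
draw d_3=6: τ_3=3, arrival time A_3=9
draw d_4=5: τ_4=1, arrival time A_4=10
draw d_5=2: τ_5=3, arrival time A_5=13
draw d_6=3: τ_6=2, arrival time A_6=15
N_t over t=0..6: 0:0 1:0 2:0 3:1 4:1 5:1 6:2


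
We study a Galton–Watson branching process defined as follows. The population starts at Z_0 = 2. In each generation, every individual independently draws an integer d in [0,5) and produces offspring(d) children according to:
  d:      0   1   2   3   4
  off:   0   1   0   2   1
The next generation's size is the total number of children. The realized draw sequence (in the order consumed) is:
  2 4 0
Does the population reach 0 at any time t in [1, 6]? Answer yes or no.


gen 0: Z_0=2, draws=[2, 4], offspring=[0, 1], Z_1=1
gen 1: Z_1=1, draws=[0], offspring=[0], Z_2=0
gen 2: Z_2=0, draws=[], offspring=[], Z_3=0
gen 3: Z_3=0, draws=[], offspring=[], Z_4=0
gen 4: Z_4=0, draws=[], offspring=[], Z_5=0
gen 5: Z_5=0, draws=[], offspring=[], Z_6=0

yes


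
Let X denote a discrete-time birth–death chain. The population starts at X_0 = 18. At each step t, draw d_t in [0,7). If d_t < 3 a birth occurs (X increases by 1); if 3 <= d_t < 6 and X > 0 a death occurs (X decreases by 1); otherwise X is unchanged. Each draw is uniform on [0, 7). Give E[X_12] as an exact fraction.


X can drop by at most 1 per step and X_0 = 18 > T = 12, so X_t >= 18 − t >= 6 > 0 for every t <= 12: the floor at 0 (the 'and X > 0' condition) never binds. Hence X_12 = X_0 + Σ_{t<12} Y_t with i.i.d. increments Y_t = y(d_t) ∈ {+1, −1, 0}.
Outcome values over d=0..6: [1, 1, 1, -1, -1, -1, 0]
Σy = 0, Σy² = 6, M = 7
μ = 0/7 = 0,  σ² = 6/7 − (0)² = 6/7
E[X_12] = 18 + 12·(0) = 18

18


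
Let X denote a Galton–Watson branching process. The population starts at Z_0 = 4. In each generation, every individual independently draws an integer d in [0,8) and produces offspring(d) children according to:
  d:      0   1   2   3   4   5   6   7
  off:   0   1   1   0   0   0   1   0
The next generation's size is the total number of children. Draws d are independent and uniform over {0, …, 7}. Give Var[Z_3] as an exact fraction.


Outcome values over d=0..7: [0, 1, 1, 0, 0, 0, 1, 0]
Σy = 3, Σy² = 3, M = 8
μ = 3/8 = 3/8,  σ² = 3/8 − (3/8)² = 15/64
V_0 = 0, E_0 = 4
V_1 = 15/64·E_0 + (3/8)²·V_0 = 15/16;  E_1 = 3/2
V_2 = 15/64·E_1 + (3/8)²·V_1 = 495/1024;  E_2 = 9/16
V_3 = 15/64·E_2 + (3/8)²·V_2 = 13095/65536;  E_3 = 27/128

13095/65536


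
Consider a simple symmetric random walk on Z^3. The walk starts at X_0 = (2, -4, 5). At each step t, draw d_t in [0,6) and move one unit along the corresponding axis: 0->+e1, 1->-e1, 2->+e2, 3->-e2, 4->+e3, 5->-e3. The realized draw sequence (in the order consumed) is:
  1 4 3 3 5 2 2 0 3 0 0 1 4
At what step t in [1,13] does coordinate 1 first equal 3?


10

t=0: X=(2, -4, 5), d=1 → -e1, X_1=(1, -4, 5)
t=1: X=(1, -4, 5), d=4 → +e3, X_2=(1, -4, 6)
t=2: X=(1, -4, 6), d=3 → -e2, X_3=(1, -5, 6)
t=3: X=(1, -5, 6), d=3 → -e2, X_4=(1, -6, 6)
t=4: X=(1, -6, 6), d=5 → -e3, X_5=(1, -6, 5)
t=5: X=(1, -6, 5), d=2 → +e2, X_6=(1, -5, 5)
t=6: X=(1, -5, 5), d=2 → +e2, X_7=(1, -4, 5)
t=7: X=(1, -4, 5), d=0 → +e1, X_8=(2, -4, 5)
t=8: X=(2, -4, 5), d=3 → -e2, X_9=(2, -5, 5)
t=9: X=(2, -5, 5), d=0 → +e1, X_10=(3, -5, 5)
t=10: X=(3, -5, 5), d=0 → +e1, X_11=(4, -5, 5)
t=11: X=(4, -5, 5), d=1 → -e1, X_12=(3, -5, 5)
t=12: X=(3, -5, 5), d=4 → +e3, X_13=(3, -5, 6)


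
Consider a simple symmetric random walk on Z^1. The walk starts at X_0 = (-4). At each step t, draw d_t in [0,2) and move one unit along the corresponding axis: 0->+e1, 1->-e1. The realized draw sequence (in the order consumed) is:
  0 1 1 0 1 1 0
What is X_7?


(-5)

t=0: X=(-4), d=0 → +e1, X_1=(-3)
t=1: X=(-3), d=1 → -e1, X_2=(-4)
t=2: X=(-4), d=1 → -e1, X_3=(-5)
t=3: X=(-5), d=0 → +e1, X_4=(-4)
t=4: X=(-4), d=1 → -e1, X_5=(-5)
t=5: X=(-5), d=1 → -e1, X_6=(-6)
t=6: X=(-6), d=0 → +e1, X_7=(-5)


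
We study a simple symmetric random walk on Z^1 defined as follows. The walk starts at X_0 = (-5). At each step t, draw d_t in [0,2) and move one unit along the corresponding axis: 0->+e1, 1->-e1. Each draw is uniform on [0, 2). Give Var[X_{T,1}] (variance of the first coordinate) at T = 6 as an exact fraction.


Outcome values over d=0..1: [1, -1]
Σy = 0, Σy² = 2, M = 2
μ = 0/2 = 0,  σ² = 2/2 − (0)² = 1
Independent increments: Var[X_6] = 6·σ² = 6·(1) = 6

6


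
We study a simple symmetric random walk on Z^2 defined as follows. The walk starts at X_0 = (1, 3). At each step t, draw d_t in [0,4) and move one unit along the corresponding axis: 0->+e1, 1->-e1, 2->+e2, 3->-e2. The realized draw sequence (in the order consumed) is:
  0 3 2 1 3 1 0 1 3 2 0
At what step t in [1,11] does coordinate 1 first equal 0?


t=0: X=(1, 3), d=0 → +e1, X_1=(2, 3)
t=1: X=(2, 3), d=3 → -e2, X_2=(2, 2)
t=2: X=(2, 2), d=2 → +e2, X_3=(2, 3)
t=3: X=(2, 3), d=1 → -e1, X_4=(1, 3)
t=4: X=(1, 3), d=3 → -e2, X_5=(1, 2)
t=5: X=(1, 2), d=1 → -e1, X_6=(0, 2)
t=6: X=(0, 2), d=0 → +e1, X_7=(1, 2)
t=7: X=(1, 2), d=1 → -e1, X_8=(0, 2)
t=8: X=(0, 2), d=3 → -e2, X_9=(0, 1)
t=9: X=(0, 1), d=2 → +e2, X_10=(0, 2)
t=10: X=(0, 2), d=0 → +e1, X_11=(1, 2)

6


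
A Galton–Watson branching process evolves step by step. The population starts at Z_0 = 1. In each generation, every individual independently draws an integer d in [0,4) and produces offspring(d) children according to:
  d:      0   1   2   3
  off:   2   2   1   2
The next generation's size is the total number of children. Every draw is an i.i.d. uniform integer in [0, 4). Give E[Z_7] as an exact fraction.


Outcome values over d=0..3: [2, 2, 1, 2]
Σy = 7, Σy² = 13, M = 4
μ = 7/4 = 7/4,  σ² = 13/4 − (7/4)² = 3/16
E[Z_0] = 1
E[Z_1] = 7/4·E[Z_0] = 7/4
E[Z_2] = 7/4·E[Z_1] = 49/16
E[Z_3] = 7/4·E[Z_2] = 343/64
E[Z_4] = 7/4·E[Z_3] = 2401/256
E[Z_5] = 7/4·E[Z_4] = 16807/1024
E[Z_6] = 7/4·E[Z_5] = 117649/4096
E[Z_7] = 7/4·E[Z_6] = 823543/16384

823543/16384


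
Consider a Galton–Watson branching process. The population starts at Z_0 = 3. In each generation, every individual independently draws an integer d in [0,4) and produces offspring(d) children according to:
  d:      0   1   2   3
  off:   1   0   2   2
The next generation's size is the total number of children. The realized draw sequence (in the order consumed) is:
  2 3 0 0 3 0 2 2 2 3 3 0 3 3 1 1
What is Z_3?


11

gen 0: Z_0=3, draws=[2, 3, 0], offspring=[2, 2, 1], Z_1=5
gen 1: Z_1=5, draws=[0, 3, 0, 2, 2], offspring=[1, 2, 1, 2, 2], Z_2=8
gen 2: Z_2=8, draws=[2, 3, 3, 0, 3, 3, 1, 1], offspring=[2, 2, 2, 1, 2, 2, 0, 0], Z_3=11


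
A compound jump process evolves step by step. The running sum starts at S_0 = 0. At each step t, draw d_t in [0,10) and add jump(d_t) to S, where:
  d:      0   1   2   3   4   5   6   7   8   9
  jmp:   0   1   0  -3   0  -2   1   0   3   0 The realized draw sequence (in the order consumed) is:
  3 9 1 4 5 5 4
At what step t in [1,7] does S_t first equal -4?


t=0: S=0, d=3, jump=-3, S_1=-3
t=1: S=-3, d=9, jump=0, S_2=-3
t=2: S=-3, d=1, jump=1, S_3=-2
t=3: S=-2, d=4, jump=0, S_4=-2
t=4: S=-2, d=5, jump=-2, S_5=-4
t=5: S=-4, d=5, jump=-2, S_6=-6
t=6: S=-6, d=4, jump=0, S_7=-6

5


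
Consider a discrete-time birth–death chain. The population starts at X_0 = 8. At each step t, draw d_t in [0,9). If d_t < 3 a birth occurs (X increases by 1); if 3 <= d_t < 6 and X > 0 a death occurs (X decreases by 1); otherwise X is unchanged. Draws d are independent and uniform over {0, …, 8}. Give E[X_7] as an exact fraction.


X can drop by at most 1 per step and X_0 = 8 > T = 7, so X_t >= 8 − t >= 1 > 0 for every t <= 7: the floor at 0 (the 'and X > 0' condition) never binds. Hence X_7 = X_0 + Σ_{t<7} Y_t with i.i.d. increments Y_t = y(d_t) ∈ {+1, −1, 0}.
Outcome values over d=0..8: [1, 1, 1, -1, -1, -1, 0, 0, 0]
Σy = 0, Σy² = 6, M = 9
μ = 0/9 = 0,  σ² = 6/9 − (0)² = 2/3
E[X_7] = 8 + 7·(0) = 8

8


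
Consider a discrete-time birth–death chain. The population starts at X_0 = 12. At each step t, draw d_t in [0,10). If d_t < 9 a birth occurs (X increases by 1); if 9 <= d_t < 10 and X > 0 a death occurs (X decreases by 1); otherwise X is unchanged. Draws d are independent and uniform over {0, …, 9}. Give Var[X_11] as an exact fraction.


99/25

X can drop by at most 1 per step and X_0 = 12 > T = 11, so X_t >= 12 − t >= 1 > 0 for every t <= 11: the floor at 0 (the 'and X > 0' condition) never binds. Hence X_11 = X_0 + Σ_{t<11} Y_t with i.i.d. increments Y_t = y(d_t) ∈ {+1, −1, 0}.
Outcome values over d=0..9: [1, 1, 1, 1, 1, 1, 1, 1, 1, -1]
Σy = 8, Σy² = 10, M = 10
μ = 8/10 = 4/5,  σ² = 10/10 − (4/5)² = 9/25
Independent increments: Var[X_11] = 11·σ² = 11·(9/25) = 99/25


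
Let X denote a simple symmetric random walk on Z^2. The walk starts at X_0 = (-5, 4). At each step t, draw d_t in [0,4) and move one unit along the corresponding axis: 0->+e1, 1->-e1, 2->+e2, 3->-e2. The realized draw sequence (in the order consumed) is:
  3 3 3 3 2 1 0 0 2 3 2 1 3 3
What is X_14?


(-5, 0)

t=0: X=(-5, 4), d=3 → -e2, X_1=(-5, 3)
t=1: X=(-5, 3), d=3 → -e2, X_2=(-5, 2)
t=2: X=(-5, 2), d=3 → -e2, X_3=(-5, 1)
t=3: X=(-5, 1), d=3 → -e2, X_4=(-5, 0)
t=4: X=(-5, 0), d=2 → +e2, X_5=(-5, 1)
t=5: X=(-5, 1), d=1 → -e1, X_6=(-6, 1)
t=6: X=(-6, 1), d=0 → +e1, X_7=(-5, 1)
t=7: X=(-5, 1), d=0 → +e1, X_8=(-4, 1)
t=8: X=(-4, 1), d=2 → +e2, X_9=(-4, 2)
t=9: X=(-4, 2), d=3 → -e2, X_10=(-4, 1)
t=10: X=(-4, 1), d=2 → +e2, X_11=(-4, 2)
t=11: X=(-4, 2), d=1 → -e1, X_12=(-5, 2)
t=12: X=(-5, 2), d=3 → -e2, X_13=(-5, 1)
t=13: X=(-5, 1), d=3 → -e2, X_14=(-5, 0)


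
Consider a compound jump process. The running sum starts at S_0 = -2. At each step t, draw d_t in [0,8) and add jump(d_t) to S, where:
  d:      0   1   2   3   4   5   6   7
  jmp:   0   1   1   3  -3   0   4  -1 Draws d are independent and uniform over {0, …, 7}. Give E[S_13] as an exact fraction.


49/8

Outcome values over d=0..7: [0, 1, 1, 3, -3, 0, 4, -1]
Σy = 5, Σy² = 37, M = 8
μ = 5/8 = 5/8,  σ² = 37/8 − (5/8)² = 271/64
E[S_13] = -2 + 13·(5/8) = 49/8


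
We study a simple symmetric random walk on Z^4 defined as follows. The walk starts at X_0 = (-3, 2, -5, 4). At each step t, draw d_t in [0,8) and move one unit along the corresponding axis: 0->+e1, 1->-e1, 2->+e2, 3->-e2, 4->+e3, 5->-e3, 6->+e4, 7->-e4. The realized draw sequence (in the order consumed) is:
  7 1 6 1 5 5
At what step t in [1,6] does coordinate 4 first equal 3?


t=0: X=(-3, 2, -5, 4), d=7 → -e4, X_1=(-3, 2, -5, 3)
t=1: X=(-3, 2, -5, 3), d=1 → -e1, X_2=(-4, 2, -5, 3)
t=2: X=(-4, 2, -5, 3), d=6 → +e4, X_3=(-4, 2, -5, 4)
t=3: X=(-4, 2, -5, 4), d=1 → -e1, X_4=(-5, 2, -5, 4)
t=4: X=(-5, 2, -5, 4), d=5 → -e3, X_5=(-5, 2, -6, 4)
t=5: X=(-5, 2, -6, 4), d=5 → -e3, X_6=(-5, 2, -7, 4)

1


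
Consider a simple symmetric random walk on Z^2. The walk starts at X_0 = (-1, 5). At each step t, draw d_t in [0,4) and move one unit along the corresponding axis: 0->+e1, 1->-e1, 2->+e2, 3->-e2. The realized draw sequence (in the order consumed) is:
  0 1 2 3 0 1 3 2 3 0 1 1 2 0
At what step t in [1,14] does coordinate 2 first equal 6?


t=0: X=(-1, 5), d=0 → +e1, X_1=(0, 5)
t=1: X=(0, 5), d=1 → -e1, X_2=(-1, 5)
t=2: X=(-1, 5), d=2 → +e2, X_3=(-1, 6)
t=3: X=(-1, 6), d=3 → -e2, X_4=(-1, 5)
t=4: X=(-1, 5), d=0 → +e1, X_5=(0, 5)
t=5: X=(0, 5), d=1 → -e1, X_6=(-1, 5)
t=6: X=(-1, 5), d=3 → -e2, X_7=(-1, 4)
t=7: X=(-1, 4), d=2 → +e2, X_8=(-1, 5)
t=8: X=(-1, 5), d=3 → -e2, X_9=(-1, 4)
t=9: X=(-1, 4), d=0 → +e1, X_10=(0, 4)
t=10: X=(0, 4), d=1 → -e1, X_11=(-1, 4)
t=11: X=(-1, 4), d=1 → -e1, X_12=(-2, 4)
t=12: X=(-2, 4), d=2 → +e2, X_13=(-2, 5)
t=13: X=(-2, 5), d=0 → +e1, X_14=(-1, 5)

3


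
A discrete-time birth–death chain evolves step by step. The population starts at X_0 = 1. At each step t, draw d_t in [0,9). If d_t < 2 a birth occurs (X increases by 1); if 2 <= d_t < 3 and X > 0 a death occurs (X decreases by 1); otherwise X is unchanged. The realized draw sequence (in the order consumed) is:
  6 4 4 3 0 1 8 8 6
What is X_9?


3

t=0: X=1, d=6 → hold, X_1=1
t=1: X=1, d=4 → hold, X_2=1
t=2: X=1, d=4 → hold, X_3=1
t=3: X=1, d=3 → hold, X_4=1
t=4: X=1, d=0 → birth, X_5=2
t=5: X=2, d=1 → birth, X_6=3
t=6: X=3, d=8 → hold, X_7=3
t=7: X=3, d=8 → hold, X_8=3
t=8: X=3, d=6 → hold, X_9=3


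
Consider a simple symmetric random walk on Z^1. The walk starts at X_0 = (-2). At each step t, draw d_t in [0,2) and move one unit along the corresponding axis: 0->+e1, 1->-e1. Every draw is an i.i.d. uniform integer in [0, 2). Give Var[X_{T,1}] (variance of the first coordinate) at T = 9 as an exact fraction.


Outcome values over d=0..1: [1, -1]
Σy = 0, Σy² = 2, M = 2
μ = 0/2 = 0,  σ² = 2/2 − (0)² = 1
Independent increments: Var[X_9] = 9·σ² = 9·(1) = 9

9


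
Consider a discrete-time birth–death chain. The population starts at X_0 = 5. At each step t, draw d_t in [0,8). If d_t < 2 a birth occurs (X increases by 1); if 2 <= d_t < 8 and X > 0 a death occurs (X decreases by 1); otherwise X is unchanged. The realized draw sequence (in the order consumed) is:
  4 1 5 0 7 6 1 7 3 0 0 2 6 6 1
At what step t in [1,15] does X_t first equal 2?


9

t=0: X=5, d=4 → death, X_1=4
t=1: X=4, d=1 → birth, X_2=5
t=2: X=5, d=5 → death, X_3=4
t=3: X=4, d=0 → birth, X_4=5
t=4: X=5, d=7 → death, X_5=4
t=5: X=4, d=6 → death, X_6=3
t=6: X=3, d=1 → birth, X_7=4
t=7: X=4, d=7 → death, X_8=3
t=8: X=3, d=3 → death, X_9=2
t=9: X=2, d=0 → birth, X_10=3
t=10: X=3, d=0 → birth, X_11=4
t=11: X=4, d=2 → death, X_12=3
t=12: X=3, d=6 → death, X_13=2
t=13: X=2, d=6 → death, X_14=1
t=14: X=1, d=1 → birth, X_15=2


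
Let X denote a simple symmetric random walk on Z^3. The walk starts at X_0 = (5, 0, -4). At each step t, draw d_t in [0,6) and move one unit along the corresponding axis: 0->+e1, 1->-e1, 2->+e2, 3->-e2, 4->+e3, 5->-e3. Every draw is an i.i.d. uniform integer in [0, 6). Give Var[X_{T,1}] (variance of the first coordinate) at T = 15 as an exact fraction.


Outcome values over d=0..5: [1, -1, 0, 0, 0, 0]
Σy = 0, Σy² = 2, M = 6
μ = 0/6 = 0,  σ² = 2/6 − (0)² = 1/3
Independent increments: Var[X_15] = 15·σ² = 15·(1/3) = 5

5


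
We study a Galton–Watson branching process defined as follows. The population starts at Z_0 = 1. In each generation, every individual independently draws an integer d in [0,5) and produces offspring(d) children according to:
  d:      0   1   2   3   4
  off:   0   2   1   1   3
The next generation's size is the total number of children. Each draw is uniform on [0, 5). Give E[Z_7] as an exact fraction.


823543/78125

Outcome values over d=0..4: [0, 2, 1, 1, 3]
Σy = 7, Σy² = 15, M = 5
μ = 7/5 = 7/5,  σ² = 15/5 − (7/5)² = 26/25
E[Z_0] = 1
E[Z_1] = 7/5·E[Z_0] = 7/5
E[Z_2] = 7/5·E[Z_1] = 49/25
E[Z_3] = 7/5·E[Z_2] = 343/125
E[Z_4] = 7/5·E[Z_3] = 2401/625
E[Z_5] = 7/5·E[Z_4] = 16807/3125
E[Z_6] = 7/5·E[Z_5] = 117649/15625
E[Z_7] = 7/5·E[Z_6] = 823543/78125


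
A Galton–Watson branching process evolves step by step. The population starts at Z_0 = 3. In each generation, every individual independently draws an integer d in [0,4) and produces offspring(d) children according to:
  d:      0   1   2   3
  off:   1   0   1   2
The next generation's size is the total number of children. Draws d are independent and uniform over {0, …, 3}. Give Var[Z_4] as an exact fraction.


Outcome values over d=0..3: [1, 0, 1, 2]
Σy = 4, Σy² = 6, M = 4
μ = 4/4 = 1,  σ² = 6/4 − (1)² = 1/2
V_0 = 0, E_0 = 3
V_1 = 1/2·E_0 + (1)²·V_0 = 3/2;  E_1 = 3
V_2 = 1/2·E_1 + (1)²·V_1 = 3;  E_2 = 3
V_3 = 1/2·E_2 + (1)²·V_2 = 9/2;  E_3 = 3
V_4 = 1/2·E_3 + (1)²·V_3 = 6;  E_4 = 3

6


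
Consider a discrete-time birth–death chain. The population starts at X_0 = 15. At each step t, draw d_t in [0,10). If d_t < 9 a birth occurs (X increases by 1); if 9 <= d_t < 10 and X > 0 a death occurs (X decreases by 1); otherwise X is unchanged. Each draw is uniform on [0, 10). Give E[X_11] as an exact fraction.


X can drop by at most 1 per step and X_0 = 15 > T = 11, so X_t >= 15 − t >= 4 > 0 for every t <= 11: the floor at 0 (the 'and X > 0' condition) never binds. Hence X_11 = X_0 + Σ_{t<11} Y_t with i.i.d. increments Y_t = y(d_t) ∈ {+1, −1, 0}.
Outcome values over d=0..9: [1, 1, 1, 1, 1, 1, 1, 1, 1, -1]
Σy = 8, Σy² = 10, M = 10
μ = 8/10 = 4/5,  σ² = 10/10 − (4/5)² = 9/25
E[X_11] = 15 + 11·(4/5) = 119/5

119/5


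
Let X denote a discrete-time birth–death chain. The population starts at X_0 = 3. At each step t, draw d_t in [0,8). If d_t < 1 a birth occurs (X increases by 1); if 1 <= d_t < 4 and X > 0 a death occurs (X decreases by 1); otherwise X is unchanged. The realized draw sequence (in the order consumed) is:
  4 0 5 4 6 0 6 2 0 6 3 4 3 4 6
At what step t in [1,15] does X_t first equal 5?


t=0: X=3, d=4 → hold, X_1=3
t=1: X=3, d=0 → birth, X_2=4
t=2: X=4, d=5 → hold, X_3=4
t=3: X=4, d=4 → hold, X_4=4
t=4: X=4, d=6 → hold, X_5=4
t=5: X=4, d=0 → birth, X_6=5
t=6: X=5, d=6 → hold, X_7=5
t=7: X=5, d=2 → death, X_8=4
t=8: X=4, d=0 → birth, X_9=5
t=9: X=5, d=6 → hold, X_10=5
t=10: X=5, d=3 → death, X_11=4
t=11: X=4, d=4 → hold, X_12=4
t=12: X=4, d=3 → death, X_13=3
t=13: X=3, d=4 → hold, X_14=3
t=14: X=3, d=6 → hold, X_15=3

6


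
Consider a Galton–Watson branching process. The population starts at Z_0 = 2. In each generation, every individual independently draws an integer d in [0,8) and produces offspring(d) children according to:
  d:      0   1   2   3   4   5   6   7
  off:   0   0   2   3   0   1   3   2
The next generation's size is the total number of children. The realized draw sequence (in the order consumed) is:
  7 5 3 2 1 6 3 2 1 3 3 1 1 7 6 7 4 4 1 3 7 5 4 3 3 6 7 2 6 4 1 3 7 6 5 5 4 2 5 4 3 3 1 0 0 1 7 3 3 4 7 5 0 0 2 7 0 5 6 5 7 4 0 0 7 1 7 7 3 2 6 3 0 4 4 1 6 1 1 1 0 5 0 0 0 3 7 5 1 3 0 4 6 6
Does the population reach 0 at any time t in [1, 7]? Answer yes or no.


no

gen 0: Z_0=2, draws=[7, 5], offspring=[2, 1], Z_1=3
gen 1: Z_1=3, draws=[3, 2, 1], offspring=[3, 2, 0], Z_2=5
gen 2: Z_2=5, draws=[6, 3, 2, 1, 3], offspring=[3, 3, 2, 0, 3], Z_3=11
gen 3: Z_3=11, draws=[3, 1, 1, 7, 6, 7, 4, 4, 1, 3, 7], offspring=[3, 0, 0, 2, 3, 2, 0, 0, 0, 3, 2], Z_4=15
gen 4: Z_4=15, draws=[5, 4, 3, 3, 6, 7, 2, 6, 4, 1, 3, 7, 6, 5, 5], offspring=[1, 0, 3, 3, 3, 2, 2, 3, 0, 0, 3, 2, 3, 1, 1], Z_5=27
gen 5: Z_5=27, draws=[4, 2, 5, 4, 3, 3, 1, 0, 0, 1, 7, 3, 3, 4, 7, 5, 0, 0, 2, 7, 0, 5, 6, 5, 7, 4, 0], offspring=[0, 2, 1, 0, 3, 3, 0, 0, 0, 0, 2, 3, 3, 0, 2, 1, 0, 0, 2, 2, 0, 1, 3, 1, 2, 0, 0], Z_6=31
gen 6: Z_6=31, draws=[0, 7, 1, 7, 7, 3, 2, 6, 3, 0, 4, 4, 1, 6, 1, 1, 1, 0, 5, 0, 0, 0, 3, 7, 5, 1, 3, 0, 4, 6, 6], offspring=[0, 2, 0, 2, 2, 3, 2, 3, 3, 0, 0, 0, 0, 3, 0, 0, 0, 0, 1, 0, 0, 0, 3, 2, 1, 0, 3, 0, 0, 3, 3], Z_7=36


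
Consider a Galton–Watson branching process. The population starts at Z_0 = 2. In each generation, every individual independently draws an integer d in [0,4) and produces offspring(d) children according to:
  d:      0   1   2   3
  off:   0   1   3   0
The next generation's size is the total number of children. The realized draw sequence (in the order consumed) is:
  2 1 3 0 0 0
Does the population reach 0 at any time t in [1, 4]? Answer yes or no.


gen 0: Z_0=2, draws=[2, 1], offspring=[3, 1], Z_1=4
gen 1: Z_1=4, draws=[3, 0, 0, 0], offspring=[0, 0, 0, 0], Z_2=0
gen 2: Z_2=0, draws=[], offspring=[], Z_3=0
gen 3: Z_3=0, draws=[], offspring=[], Z_4=0

yes


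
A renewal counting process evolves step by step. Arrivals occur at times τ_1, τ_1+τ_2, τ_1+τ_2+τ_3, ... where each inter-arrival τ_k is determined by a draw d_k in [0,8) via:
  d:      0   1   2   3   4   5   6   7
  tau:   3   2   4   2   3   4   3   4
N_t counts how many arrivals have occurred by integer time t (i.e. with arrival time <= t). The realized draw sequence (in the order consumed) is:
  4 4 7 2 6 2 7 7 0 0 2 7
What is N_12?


3

draw d_1=4: τ_1=3, arrival time A_1=3
draw d_2=4: τ_2=3, arrival time A_2=6
draw d_3=7: τ_3=4, arrival time A_3=10
draw d_4=2: τ_4=4, arrival time A_4=14
draw d_5=6: τ_5=3, arrival time A_5=17
draw d_6=2: τ_6=4, arrival time A_6=21
draw d_7=7: τ_7=4, arrival time A_7=25
draw d_8=7: τ_8=4, arrival time A_8=29
draw d_9=0: τ_9=3, arrival time A_9=32
draw d_10=0: τ_10=3, arrival time A_10=35
draw d_11=2: τ_11=4, arrival time A_11=39
draw d_12=7: τ_12=4, arrival time A_12=43
N_t over t=0..12: 0:0 1:0 2:0 3:1 4:1 5:1 6:2 7:2 8:2 9:2 10:3 11:3 12:3


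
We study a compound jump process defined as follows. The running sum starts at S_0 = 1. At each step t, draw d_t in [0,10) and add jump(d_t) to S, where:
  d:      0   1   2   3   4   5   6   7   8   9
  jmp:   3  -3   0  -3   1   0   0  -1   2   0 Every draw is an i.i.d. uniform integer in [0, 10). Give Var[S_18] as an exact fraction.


Outcome values over d=0..9: [3, -3, 0, -3, 1, 0, 0, -1, 2, 0]
Σy = -1, Σy² = 33, M = 10
μ = -1/10 = -1/10,  σ² = 33/10 − (-1/10)² = 329/100
Independent increments: Var[S_18] = 18·σ² = 18·(329/100) = 2961/50

2961/50


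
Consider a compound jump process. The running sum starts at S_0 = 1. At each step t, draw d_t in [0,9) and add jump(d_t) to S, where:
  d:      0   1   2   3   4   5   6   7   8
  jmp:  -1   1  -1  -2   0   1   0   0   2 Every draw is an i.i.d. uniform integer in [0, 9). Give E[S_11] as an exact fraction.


1

Outcome values over d=0..8: [-1, 1, -1, -2, 0, 1, 0, 0, 2]
Σy = 0, Σy² = 12, M = 9
μ = 0/9 = 0,  σ² = 12/9 − (0)² = 4/3
E[S_11] = 1 + 11·(0) = 1


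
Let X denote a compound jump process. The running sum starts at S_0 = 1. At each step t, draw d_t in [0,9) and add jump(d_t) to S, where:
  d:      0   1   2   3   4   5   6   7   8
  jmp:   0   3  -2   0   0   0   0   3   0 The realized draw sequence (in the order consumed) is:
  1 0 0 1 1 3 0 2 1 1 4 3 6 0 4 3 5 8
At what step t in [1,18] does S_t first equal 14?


10

t=0: S=1, d=1, jump=3, S_1=4
t=1: S=4, d=0, jump=0, S_2=4
t=2: S=4, d=0, jump=0, S_3=4
t=3: S=4, d=1, jump=3, S_4=7
t=4: S=7, d=1, jump=3, S_5=10
t=5: S=10, d=3, jump=0, S_6=10
t=6: S=10, d=0, jump=0, S_7=10
t=7: S=10, d=2, jump=-2, S_8=8
t=8: S=8, d=1, jump=3, S_9=11
t=9: S=11, d=1, jump=3, S_10=14
t=10: S=14, d=4, jump=0, S_11=14
t=11: S=14, d=3, jump=0, S_12=14
t=12: S=14, d=6, jump=0, S_13=14
t=13: S=14, d=0, jump=0, S_14=14
t=14: S=14, d=4, jump=0, S_15=14
t=15: S=14, d=3, jump=0, S_16=14
t=16: S=14, d=5, jump=0, S_17=14
t=17: S=14, d=8, jump=0, S_18=14


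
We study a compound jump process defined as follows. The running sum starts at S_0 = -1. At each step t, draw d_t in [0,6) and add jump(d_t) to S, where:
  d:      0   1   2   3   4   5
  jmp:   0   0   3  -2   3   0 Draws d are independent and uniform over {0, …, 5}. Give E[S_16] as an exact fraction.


Outcome values over d=0..5: [0, 0, 3, -2, 3, 0]
Σy = 4, Σy² = 22, M = 6
μ = 4/6 = 2/3,  σ² = 22/6 − (2/3)² = 29/9
E[S_16] = -1 + 16·(2/3) = 29/3

29/3


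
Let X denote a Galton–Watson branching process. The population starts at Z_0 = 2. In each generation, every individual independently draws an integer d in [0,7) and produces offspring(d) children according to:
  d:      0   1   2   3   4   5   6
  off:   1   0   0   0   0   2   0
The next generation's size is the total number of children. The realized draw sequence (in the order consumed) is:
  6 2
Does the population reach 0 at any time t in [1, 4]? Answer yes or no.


yes

gen 0: Z_0=2, draws=[6, 2], offspring=[0, 0], Z_1=0
gen 1: Z_1=0, draws=[], offspring=[], Z_2=0
gen 2: Z_2=0, draws=[], offspring=[], Z_3=0
gen 3: Z_3=0, draws=[], offspring=[], Z_4=0


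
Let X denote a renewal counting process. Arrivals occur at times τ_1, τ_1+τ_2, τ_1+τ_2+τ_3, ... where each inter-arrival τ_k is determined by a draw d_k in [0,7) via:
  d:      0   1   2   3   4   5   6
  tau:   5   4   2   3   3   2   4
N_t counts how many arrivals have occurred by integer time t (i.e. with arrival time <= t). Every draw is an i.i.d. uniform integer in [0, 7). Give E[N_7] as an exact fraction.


Inter-arrival values over d=0..6: [5, 4, 2, 3, 3, 2, 4]
Each d has probability 1/7, so the pmf of τ is: f(2) = 2/7, f(3) = 2/7, f(4) = 2/7, f(5) = 1/7
Renewal equation for m(n) = E[N_n]: condition on τ_1 = k (if k <= n, one arrival plus a fresh copy on the remaining n−k steps): m(n) = F(n) + Σ_{k<=n} f(k)·m(n−k), where F(n) = P(τ <= n) and m(0) = 0
m(1) = F(1) = 0
m(2) = F(2) = 2/7
m(3) = F(3) = 4/7
m(4) = F(4) + f(2)·m(2) = 6/7 + 2/7·2/7 = 46/49
m(5) = F(5) + f(2)·m(3) + f(3)·m(2) = 1 + 2/7·4/7 + 2/7·2/7 = 61/49
m(6) = F(6) + f(2)·m(4) + f(3)·m(3) + f(4)·m(2) = 1 + 2/7·46/49 + 2/7·4/7 + 2/7·2/7 = 519/343
m(7) = F(7) + f(2)·m(5) + f(3)·m(4) + f(4)·m(3) + f(5)·m(2) = 1 + 2/7·61/49 + 2/7·46/49 + 2/7·4/7 + 1/7·2/7 = 627/343
E[N_7] = m(7) = 627/343

627/343


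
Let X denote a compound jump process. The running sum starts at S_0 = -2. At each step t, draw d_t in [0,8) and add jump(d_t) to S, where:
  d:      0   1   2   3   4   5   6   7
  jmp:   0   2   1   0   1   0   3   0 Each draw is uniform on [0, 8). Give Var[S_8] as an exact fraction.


Outcome values over d=0..7: [0, 2, 1, 0, 1, 0, 3, 0]
Σy = 7, Σy² = 15, M = 8
μ = 7/8 = 7/8,  σ² = 15/8 − (7/8)² = 71/64
Independent increments: Var[S_8] = 8·σ² = 8·(71/64) = 71/8

71/8


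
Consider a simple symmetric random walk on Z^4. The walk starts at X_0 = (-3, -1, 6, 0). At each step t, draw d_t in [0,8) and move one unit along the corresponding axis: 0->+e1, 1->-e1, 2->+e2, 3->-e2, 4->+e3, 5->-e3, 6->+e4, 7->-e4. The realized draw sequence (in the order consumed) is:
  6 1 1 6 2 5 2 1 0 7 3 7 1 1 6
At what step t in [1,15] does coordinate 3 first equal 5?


6

t=0: X=(-3, -1, 6, 0), d=6 → +e4, X_1=(-3, -1, 6, 1)
t=1: X=(-3, -1, 6, 1), d=1 → -e1, X_2=(-4, -1, 6, 1)
t=2: X=(-4, -1, 6, 1), d=1 → -e1, X_3=(-5, -1, 6, 1)
t=3: X=(-5, -1, 6, 1), d=6 → +e4, X_4=(-5, -1, 6, 2)
t=4: X=(-5, -1, 6, 2), d=2 → +e2, X_5=(-5, 0, 6, 2)
t=5: X=(-5, 0, 6, 2), d=5 → -e3, X_6=(-5, 0, 5, 2)
t=6: X=(-5, 0, 5, 2), d=2 → +e2, X_7=(-5, 1, 5, 2)
t=7: X=(-5, 1, 5, 2), d=1 → -e1, X_8=(-6, 1, 5, 2)
t=8: X=(-6, 1, 5, 2), d=0 → +e1, X_9=(-5, 1, 5, 2)
t=9: X=(-5, 1, 5, 2), d=7 → -e4, X_10=(-5, 1, 5, 1)
t=10: X=(-5, 1, 5, 1), d=3 → -e2, X_11=(-5, 0, 5, 1)
t=11: X=(-5, 0, 5, 1), d=7 → -e4, X_12=(-5, 0, 5, 0)
t=12: X=(-5, 0, 5, 0), d=1 → -e1, X_13=(-6, 0, 5, 0)
t=13: X=(-6, 0, 5, 0), d=1 → -e1, X_14=(-7, 0, 5, 0)
t=14: X=(-7, 0, 5, 0), d=6 → +e4, X_15=(-7, 0, 5, 1)


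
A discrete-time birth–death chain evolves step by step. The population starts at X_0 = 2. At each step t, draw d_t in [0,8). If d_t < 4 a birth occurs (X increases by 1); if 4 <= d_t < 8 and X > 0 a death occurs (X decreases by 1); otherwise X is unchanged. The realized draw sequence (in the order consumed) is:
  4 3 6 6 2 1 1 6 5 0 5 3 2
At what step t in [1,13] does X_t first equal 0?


t=0: X=2, d=4 → death, X_1=1
t=1: X=1, d=3 → birth, X_2=2
t=2: X=2, d=6 → death, X_3=1
t=3: X=1, d=6 → death, X_4=0
t=4: X=0, d=2 → birth, X_5=1
t=5: X=1, d=1 → birth, X_6=2
t=6: X=2, d=1 → birth, X_7=3
t=7: X=3, d=6 → death, X_8=2
t=8: X=2, d=5 → death, X_9=1
t=9: X=1, d=0 → birth, X_10=2
t=10: X=2, d=5 → death, X_11=1
t=11: X=1, d=3 → birth, X_12=2
t=12: X=2, d=2 → birth, X_13=3

4


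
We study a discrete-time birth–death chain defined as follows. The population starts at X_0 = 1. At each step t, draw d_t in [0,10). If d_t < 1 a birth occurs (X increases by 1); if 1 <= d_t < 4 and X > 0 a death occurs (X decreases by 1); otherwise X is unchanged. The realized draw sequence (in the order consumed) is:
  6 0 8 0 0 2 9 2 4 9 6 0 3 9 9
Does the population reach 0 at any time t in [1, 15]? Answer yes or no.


no

t=0: X=1, d=6 → hold, X_1=1
t=1: X=1, d=0 → birth, X_2=2
t=2: X=2, d=8 → hold, X_3=2
t=3: X=2, d=0 → birth, X_4=3
t=4: X=3, d=0 → birth, X_5=4
t=5: X=4, d=2 → death, X_6=3
t=6: X=3, d=9 → hold, X_7=3
t=7: X=3, d=2 → death, X_8=2
t=8: X=2, d=4 → hold, X_9=2
t=9: X=2, d=9 → hold, X_10=2
t=10: X=2, d=6 → hold, X_11=2
t=11: X=2, d=0 → birth, X_12=3
t=12: X=3, d=3 → death, X_13=2
t=13: X=2, d=9 → hold, X_14=2
t=14: X=2, d=9 → hold, X_15=2


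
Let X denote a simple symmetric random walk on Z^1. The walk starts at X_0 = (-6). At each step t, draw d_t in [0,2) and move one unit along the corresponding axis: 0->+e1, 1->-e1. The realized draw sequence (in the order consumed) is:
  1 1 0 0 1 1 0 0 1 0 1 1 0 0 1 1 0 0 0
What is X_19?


t=0: X=(-6), d=1 → -e1, X_1=(-7)
t=1: X=(-7), d=1 → -e1, X_2=(-8)
t=2: X=(-8), d=0 → +e1, X_3=(-7)
t=3: X=(-7), d=0 → +e1, X_4=(-6)
t=4: X=(-6), d=1 → -e1, X_5=(-7)
t=5: X=(-7), d=1 → -e1, X_6=(-8)
t=6: X=(-8), d=0 → +e1, X_7=(-7)
t=7: X=(-7), d=0 → +e1, X_8=(-6)
t=8: X=(-6), d=1 → -e1, X_9=(-7)
t=9: X=(-7), d=0 → +e1, X_10=(-6)
t=10: X=(-6), d=1 → -e1, X_11=(-7)
t=11: X=(-7), d=1 → -e1, X_12=(-8)
t=12: X=(-8), d=0 → +e1, X_13=(-7)
t=13: X=(-7), d=0 → +e1, X_14=(-6)
t=14: X=(-6), d=1 → -e1, X_15=(-7)
t=15: X=(-7), d=1 → -e1, X_16=(-8)
t=16: X=(-8), d=0 → +e1, X_17=(-7)
t=17: X=(-7), d=0 → +e1, X_18=(-6)
t=18: X=(-6), d=0 → +e1, X_19=(-5)

(-5)


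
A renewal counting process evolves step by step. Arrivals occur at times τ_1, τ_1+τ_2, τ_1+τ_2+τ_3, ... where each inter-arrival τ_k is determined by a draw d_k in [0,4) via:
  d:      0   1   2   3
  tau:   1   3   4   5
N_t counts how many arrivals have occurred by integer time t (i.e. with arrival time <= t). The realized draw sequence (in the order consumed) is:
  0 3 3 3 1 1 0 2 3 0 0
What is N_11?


draw d_1=0: τ_1=1, arrival time A_1=1
draw d_2=3: τ_2=5, arrival time A_2=6
draw d_3=3: τ_3=5, arrival time A_3=11
draw d_4=3: τ_4=5, arrival time A_4=16
draw d_5=1: τ_5=3, arrival time A_5=19
draw d_6=1: τ_6=3, arrival time A_6=22
draw d_7=0: τ_7=1, arrival time A_7=23
draw d_8=2: τ_8=4, arrival time A_8=27
draw d_9=3: τ_9=5, arrival time A_9=32
draw d_10=0: τ_10=1, arrival time A_10=33
draw d_11=0: τ_11=1, arrival time A_11=34
N_t over t=0..11: 0:0 1:1 2:1 3:1 4:1 5:1 6:2 7:2 8:2 9:2 10:2 11:3

3


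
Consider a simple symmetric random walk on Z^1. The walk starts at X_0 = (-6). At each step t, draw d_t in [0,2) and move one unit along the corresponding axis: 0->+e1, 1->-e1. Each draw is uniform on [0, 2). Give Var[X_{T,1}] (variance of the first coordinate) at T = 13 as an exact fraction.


Outcome values over d=0..1: [1, -1]
Σy = 0, Σy² = 2, M = 2
μ = 0/2 = 0,  σ² = 2/2 − (0)² = 1
Independent increments: Var[X_13] = 13·σ² = 13·(1) = 13

13


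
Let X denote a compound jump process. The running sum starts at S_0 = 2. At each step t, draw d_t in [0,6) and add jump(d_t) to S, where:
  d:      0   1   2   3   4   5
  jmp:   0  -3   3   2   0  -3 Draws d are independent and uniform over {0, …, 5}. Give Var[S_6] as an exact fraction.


Outcome values over d=0..5: [0, -3, 3, 2, 0, -3]
Σy = -1, Σy² = 31, M = 6
μ = -1/6 = -1/6,  σ² = 31/6 − (-1/6)² = 185/36
Independent increments: Var[S_6] = 6·σ² = 6·(185/36) = 185/6

185/6


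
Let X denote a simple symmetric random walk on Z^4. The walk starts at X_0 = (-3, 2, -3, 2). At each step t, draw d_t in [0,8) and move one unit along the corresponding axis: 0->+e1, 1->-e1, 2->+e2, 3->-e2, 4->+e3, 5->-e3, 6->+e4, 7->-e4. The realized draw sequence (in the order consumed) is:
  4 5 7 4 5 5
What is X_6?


t=0: X=(-3, 2, -3, 2), d=4 → +e3, X_1=(-3, 2, -2, 2)
t=1: X=(-3, 2, -2, 2), d=5 → -e3, X_2=(-3, 2, -3, 2)
t=2: X=(-3, 2, -3, 2), d=7 → -e4, X_3=(-3, 2, -3, 1)
t=3: X=(-3, 2, -3, 1), d=4 → +e3, X_4=(-3, 2, -2, 1)
t=4: X=(-3, 2, -2, 1), d=5 → -e3, X_5=(-3, 2, -3, 1)
t=5: X=(-3, 2, -3, 1), d=5 → -e3, X_6=(-3, 2, -4, 1)

(-3, 2, -4, 1)


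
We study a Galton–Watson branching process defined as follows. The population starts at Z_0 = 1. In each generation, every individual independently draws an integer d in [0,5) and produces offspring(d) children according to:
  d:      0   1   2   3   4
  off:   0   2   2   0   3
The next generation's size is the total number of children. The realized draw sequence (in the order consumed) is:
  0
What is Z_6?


0

gen 0: Z_0=1, draws=[0], offspring=[0], Z_1=0
gen 1: Z_1=0, draws=[], offspring=[], Z_2=0
gen 2: Z_2=0, draws=[], offspring=[], Z_3=0
gen 3: Z_3=0, draws=[], offspring=[], Z_4=0
gen 4: Z_4=0, draws=[], offspring=[], Z_5=0
gen 5: Z_5=0, draws=[], offspring=[], Z_6=0


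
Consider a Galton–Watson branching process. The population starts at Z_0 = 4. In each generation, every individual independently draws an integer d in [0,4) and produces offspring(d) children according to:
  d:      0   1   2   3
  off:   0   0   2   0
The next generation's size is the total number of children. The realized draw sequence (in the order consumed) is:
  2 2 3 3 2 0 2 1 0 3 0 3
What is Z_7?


0

gen 0: Z_0=4, draws=[2, 2, 3, 3], offspring=[2, 2, 0, 0], Z_1=4
gen 1: Z_1=4, draws=[2, 0, 2, 1], offspring=[2, 0, 2, 0], Z_2=4
gen 2: Z_2=4, draws=[0, 3, 0, 3], offspring=[0, 0, 0, 0], Z_3=0
gen 3: Z_3=0, draws=[], offspring=[], Z_4=0
gen 4: Z_4=0, draws=[], offspring=[], Z_5=0
gen 5: Z_5=0, draws=[], offspring=[], Z_6=0
gen 6: Z_6=0, draws=[], offspring=[], Z_7=0


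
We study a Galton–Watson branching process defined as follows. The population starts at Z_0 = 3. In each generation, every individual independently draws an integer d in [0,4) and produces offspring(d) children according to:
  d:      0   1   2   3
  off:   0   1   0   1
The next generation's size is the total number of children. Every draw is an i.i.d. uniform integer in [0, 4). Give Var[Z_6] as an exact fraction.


189/4096

Outcome values over d=0..3: [0, 1, 0, 1]
Σy = 2, Σy² = 2, M = 4
μ = 2/4 = 1/2,  σ² = 2/4 − (1/2)² = 1/4
V_0 = 0, E_0 = 3
V_1 = 1/4·E_0 + (1/2)²·V_0 = 3/4;  E_1 = 3/2
V_2 = 1/4·E_1 + (1/2)²·V_1 = 9/16;  E_2 = 3/4
V_3 = 1/4·E_2 + (1/2)²·V_2 = 21/64;  E_3 = 3/8
V_4 = 1/4·E_3 + (1/2)²·V_3 = 45/256;  E_4 = 3/16
V_5 = 1/4·E_4 + (1/2)²·V_4 = 93/1024;  E_5 = 3/32
V_6 = 1/4·E_5 + (1/2)²·V_5 = 189/4096;  E_6 = 3/64


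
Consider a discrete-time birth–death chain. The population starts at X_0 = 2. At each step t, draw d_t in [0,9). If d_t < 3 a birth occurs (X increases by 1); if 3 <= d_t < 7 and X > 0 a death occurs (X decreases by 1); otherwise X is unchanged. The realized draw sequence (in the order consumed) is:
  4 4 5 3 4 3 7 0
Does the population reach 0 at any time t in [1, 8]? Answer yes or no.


t=0: X=2, d=4 → death, X_1=1
t=1: X=1, d=4 → death, X_2=0
t=2: X=0, d=5 → hold, X_3=0
t=3: X=0, d=3 → hold, X_4=0
t=4: X=0, d=4 → hold, X_5=0
t=5: X=0, d=3 → hold, X_6=0
t=6: X=0, d=7 → hold, X_7=0
t=7: X=0, d=0 → birth, X_8=1

yes


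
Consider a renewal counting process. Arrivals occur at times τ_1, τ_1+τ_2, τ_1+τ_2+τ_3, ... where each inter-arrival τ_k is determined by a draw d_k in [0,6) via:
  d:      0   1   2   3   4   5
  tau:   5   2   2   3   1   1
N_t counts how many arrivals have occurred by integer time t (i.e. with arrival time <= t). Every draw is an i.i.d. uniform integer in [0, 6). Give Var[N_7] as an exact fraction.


Inter-arrival values over d=0..5: [5, 2, 2, 3, 1, 1]
Each d has probability 1/6, so the pmf of τ is: f(1) = 1/3, f(2) = 1/3, f(3) = 1/6, f(5) = 1/6
Let p_n(j) = P(N_n = j), with p_0 = [1]. Condition on τ_1: p_n(0) = P(τ > n), and for j >= 1, p_n(j) = Σ_{k<=n} f(k)·p_{n−k}(j−1)
p_1 = [2/3, 1/3]  (j = 0..1)
p_2 = [1/3, 5/9, 1/9]  (j = 0..2)
p_3 = [1/6, 1/2, 8/27, 1/27]  (j = 0..3)
p_4 = [1/6, 5/18, 11/27, 11/81, 1/81]  (j = 0..4)
p_5 = [0, 1/3, 19/54, 41/162, 14/243, 1/243]  (j = 0..5)
p_6 = [0, 7/36, 37/108, 49/162, 11/81, 17/729, 1/729]  (j = 0..6)
p_7 = [0, 1/12, 17/54, 103/324, 101/486, 97/1458, 20/2187, 1/2187]  (j = 0..7)
E[N_7] = Σ j·p_7(j) = 12635/4374;  E[N_7²] = Σ j²·p_7(j) = 20872/2187
Var[N_7] = 20872/2187 − (12635/4374)² = 22945031/19131876

22945031/19131876
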